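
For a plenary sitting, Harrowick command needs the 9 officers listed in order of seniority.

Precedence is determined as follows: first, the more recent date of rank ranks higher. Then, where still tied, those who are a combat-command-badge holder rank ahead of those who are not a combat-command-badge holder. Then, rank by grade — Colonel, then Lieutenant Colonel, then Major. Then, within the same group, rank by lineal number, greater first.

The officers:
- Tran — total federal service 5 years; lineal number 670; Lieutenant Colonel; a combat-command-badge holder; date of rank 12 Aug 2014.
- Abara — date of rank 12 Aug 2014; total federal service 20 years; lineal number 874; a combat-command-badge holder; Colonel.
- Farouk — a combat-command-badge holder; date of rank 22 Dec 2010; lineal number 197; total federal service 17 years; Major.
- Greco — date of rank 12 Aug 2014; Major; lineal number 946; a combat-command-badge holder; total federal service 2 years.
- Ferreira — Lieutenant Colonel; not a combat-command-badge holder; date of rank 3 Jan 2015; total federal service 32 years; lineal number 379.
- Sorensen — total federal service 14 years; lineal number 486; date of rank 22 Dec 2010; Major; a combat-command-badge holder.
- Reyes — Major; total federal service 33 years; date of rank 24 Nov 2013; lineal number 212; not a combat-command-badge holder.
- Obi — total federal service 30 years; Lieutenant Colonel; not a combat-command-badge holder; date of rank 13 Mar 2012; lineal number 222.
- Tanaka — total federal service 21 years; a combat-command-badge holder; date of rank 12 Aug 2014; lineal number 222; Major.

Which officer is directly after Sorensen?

By date of rank (later first): Ferreira (3 Jan 2015); then Abara, Tran, Greco and Tanaka (each 12 Aug 2014); then Reyes (24 Nov 2013); then Obi (13 Mar 2012); then Sorensen and Farouk (both 22 Dec 2010).
Abara, Tran, Greco and Tanaka are each a combat-command-badge holder, so the next rule applies.
Among Abara, Tran, Greco and Tanaka, by grade: Abara (Colonel) before Tran (Lieutenant Colonel) before Greco and Tanaka (Major).
Among Greco and Tanaka, by lineal number (higher first): Greco (946) before Tanaka (222).
Sorensen and Farouk are each a combat-command-badge holder, so the next rule applies.
Sorensen and Farouk are each Major, so the next rule applies.
Among Sorensen and Farouk, by lineal number (higher first): Sorensen (486) before Farouk (197).
Order: Ferreira, Abara, Tran, Greco, Tanaka, Reyes, Obi, Sorensen, Farouk.

Farouk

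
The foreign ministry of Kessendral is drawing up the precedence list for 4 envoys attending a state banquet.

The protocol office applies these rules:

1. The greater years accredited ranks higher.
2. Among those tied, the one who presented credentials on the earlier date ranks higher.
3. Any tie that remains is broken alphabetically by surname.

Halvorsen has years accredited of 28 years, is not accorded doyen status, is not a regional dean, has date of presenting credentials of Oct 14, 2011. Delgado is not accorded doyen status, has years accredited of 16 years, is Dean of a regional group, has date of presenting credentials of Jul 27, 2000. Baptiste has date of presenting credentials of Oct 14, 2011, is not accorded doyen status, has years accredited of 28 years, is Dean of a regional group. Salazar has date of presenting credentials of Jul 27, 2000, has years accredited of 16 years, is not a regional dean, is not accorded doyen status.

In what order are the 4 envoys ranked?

By years accredited (higher first): Baptiste and Halvorsen (both 28 years); then Delgado and Salazar (both 16 years).
Baptiste and Halvorsen both have date of presenting credentials Oct 14, 2011, so the next rule applies.
Among Baptiste and Halvorsen, alphabetically by surname: Baptiste before Halvorsen.
Delgado and Salazar both have date of presenting credentials Jul 27, 2000, so the next rule applies.
Among Delgado and Salazar, alphabetically by surname: Delgado before Salazar.
Full order: Baptiste, Halvorsen, Delgado, Salazar.

Baptiste, Halvorsen, Delgado, Salazar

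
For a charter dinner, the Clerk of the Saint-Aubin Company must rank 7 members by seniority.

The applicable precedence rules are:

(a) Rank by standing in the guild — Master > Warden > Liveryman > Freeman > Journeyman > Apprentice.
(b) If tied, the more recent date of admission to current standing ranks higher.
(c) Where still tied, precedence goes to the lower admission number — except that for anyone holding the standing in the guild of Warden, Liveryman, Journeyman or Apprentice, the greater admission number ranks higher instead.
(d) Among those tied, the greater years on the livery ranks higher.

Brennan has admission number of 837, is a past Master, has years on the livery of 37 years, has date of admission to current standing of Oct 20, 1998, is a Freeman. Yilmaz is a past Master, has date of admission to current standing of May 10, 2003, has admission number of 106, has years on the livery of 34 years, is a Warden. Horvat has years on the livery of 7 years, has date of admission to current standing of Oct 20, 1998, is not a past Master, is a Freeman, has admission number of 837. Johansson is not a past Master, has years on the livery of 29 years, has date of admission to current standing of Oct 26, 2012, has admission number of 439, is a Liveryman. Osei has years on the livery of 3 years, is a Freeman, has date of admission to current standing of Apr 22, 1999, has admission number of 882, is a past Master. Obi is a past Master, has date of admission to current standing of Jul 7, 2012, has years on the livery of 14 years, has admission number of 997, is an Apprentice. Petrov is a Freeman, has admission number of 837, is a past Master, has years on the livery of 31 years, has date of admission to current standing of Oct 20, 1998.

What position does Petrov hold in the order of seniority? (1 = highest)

5

By standing in the guild: Yilmaz (Warden); then Johansson (Liveryman); then Osei, Brennan, Petrov and Horvat (Freeman); then Obi (Apprentice).
Among Osei, Brennan, Petrov and Horvat, by date of admission to current standing (later first): Osei (Apr 22, 1999) before Brennan, Petrov and Horvat (Oct 20, 1998).
Brennan, Petrov and Horvat all have admission number 837, so the next rule applies.
Among Brennan, Petrov and Horvat, by years on the livery (higher first): Brennan (37 years) before Petrov (31 years) before Horvat (7 years).
Order: Yilmaz, Johansson, Osei, Brennan, Petrov, Horvat, Obi. So position 5.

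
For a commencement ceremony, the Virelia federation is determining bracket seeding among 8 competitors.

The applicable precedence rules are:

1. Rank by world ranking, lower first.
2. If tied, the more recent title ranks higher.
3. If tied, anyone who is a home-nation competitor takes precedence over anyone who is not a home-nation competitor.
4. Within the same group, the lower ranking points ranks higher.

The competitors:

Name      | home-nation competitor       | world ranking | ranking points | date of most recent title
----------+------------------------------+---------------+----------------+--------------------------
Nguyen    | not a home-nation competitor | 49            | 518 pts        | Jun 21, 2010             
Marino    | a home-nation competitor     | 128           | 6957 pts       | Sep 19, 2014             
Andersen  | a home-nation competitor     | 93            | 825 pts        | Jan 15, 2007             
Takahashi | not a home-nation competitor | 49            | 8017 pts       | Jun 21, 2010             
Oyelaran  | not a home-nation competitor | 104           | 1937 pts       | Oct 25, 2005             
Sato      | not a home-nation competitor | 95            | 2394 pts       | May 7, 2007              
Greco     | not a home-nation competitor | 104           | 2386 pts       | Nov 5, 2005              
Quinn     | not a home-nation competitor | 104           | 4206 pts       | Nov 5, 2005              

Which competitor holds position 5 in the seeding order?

Greco

By world ranking (lower first): Nguyen and Takahashi (both 49); then Andersen (93); then Sato (95); then Greco, Quinn and Oyelaran (each 104); then Marino (128).
Nguyen and Takahashi both have date of most recent title Jun 21, 2010, so the next rule applies.
Nguyen and Takahashi are each not a home-nation competitor, so the next rule applies.
Among Nguyen and Takahashi, by ranking points (lower first): Nguyen (518 pts) before Takahashi (8017 pts).
Among Greco, Quinn and Oyelaran, by date of most recent title (later first): Greco and Quinn (Nov 5, 2005) before Oyelaran (Oct 25, 2005).
Greco and Quinn are each not a home-nation competitor, so the next rule applies.
Among Greco and Quinn, by ranking points (lower first): Greco (2386 pts) before Quinn (4206 pts).
Order: Nguyen, Takahashi, Andersen, Sato, Greco, Quinn, Oyelaran, Marino.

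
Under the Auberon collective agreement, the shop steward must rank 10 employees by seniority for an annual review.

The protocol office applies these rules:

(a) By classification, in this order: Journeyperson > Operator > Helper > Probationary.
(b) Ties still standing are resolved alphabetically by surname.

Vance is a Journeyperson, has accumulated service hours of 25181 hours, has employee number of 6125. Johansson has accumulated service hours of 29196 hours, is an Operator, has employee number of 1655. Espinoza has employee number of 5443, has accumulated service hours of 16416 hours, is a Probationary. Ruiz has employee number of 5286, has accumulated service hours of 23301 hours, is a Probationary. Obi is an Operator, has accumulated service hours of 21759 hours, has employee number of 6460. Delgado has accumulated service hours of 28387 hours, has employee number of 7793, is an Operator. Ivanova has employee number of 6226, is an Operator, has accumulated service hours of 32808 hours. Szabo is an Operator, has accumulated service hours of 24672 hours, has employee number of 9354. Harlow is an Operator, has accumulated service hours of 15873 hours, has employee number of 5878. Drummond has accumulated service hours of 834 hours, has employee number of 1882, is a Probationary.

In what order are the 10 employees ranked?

Vance, Delgado, Harlow, Ivanova, Johansson, Obi, Szabo, Drummond, Espinoza, Ruiz

By classification: Vance (Journeyperson); then Delgado, Harlow, Ivanova, Johansson, Obi and Szabo (Operator); then Drummond, Espinoza and Ruiz (Probationary).
Among Delgado, Harlow, Ivanova, Johansson, Obi and Szabo, alphabetically by surname: Delgado before Harlow before Ivanova before Johansson before Obi before Szabo.
Among Drummond, Espinoza and Ruiz, alphabetically by surname: Drummond before Espinoza before Ruiz.
Full order: Vance, Delgado, Harlow, Ivanova, Johansson, Obi, Szabo, Drummond, Espinoza, Ruiz.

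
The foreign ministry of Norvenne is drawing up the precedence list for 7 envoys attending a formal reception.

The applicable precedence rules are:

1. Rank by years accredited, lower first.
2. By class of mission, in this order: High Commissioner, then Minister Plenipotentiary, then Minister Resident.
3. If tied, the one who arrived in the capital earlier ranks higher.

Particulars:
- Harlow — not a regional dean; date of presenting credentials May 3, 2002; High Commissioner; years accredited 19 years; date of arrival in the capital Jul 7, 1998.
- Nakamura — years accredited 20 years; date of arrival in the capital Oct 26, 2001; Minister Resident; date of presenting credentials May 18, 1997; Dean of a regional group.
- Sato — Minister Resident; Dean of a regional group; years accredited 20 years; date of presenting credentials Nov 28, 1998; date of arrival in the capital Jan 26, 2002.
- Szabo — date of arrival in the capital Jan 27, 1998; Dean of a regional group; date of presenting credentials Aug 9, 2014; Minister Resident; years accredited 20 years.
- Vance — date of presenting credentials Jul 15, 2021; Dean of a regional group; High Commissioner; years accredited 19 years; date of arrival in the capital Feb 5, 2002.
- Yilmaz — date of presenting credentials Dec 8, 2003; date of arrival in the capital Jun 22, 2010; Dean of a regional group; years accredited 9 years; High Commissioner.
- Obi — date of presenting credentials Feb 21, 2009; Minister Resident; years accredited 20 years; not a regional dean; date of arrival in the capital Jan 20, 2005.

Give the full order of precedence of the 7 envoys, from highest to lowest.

By years accredited (lower first): Yilmaz (9 years); then Harlow and Vance (both 19 years); then Szabo, Nakamura, Sato and Obi (each 20 years).
Harlow and Vance are each High Commissioner, so the next rule applies.
Among Harlow and Vance, by date of arrival in the capital (earlier first): Harlow (Jul 7, 1998) before Vance (Feb 5, 2002).
Szabo, Nakamura, Sato and Obi are each Minister Resident, so the next rule applies.
Among Szabo, Nakamura, Sato and Obi, by date of arrival in the capital (earlier first): Szabo (Jan 27, 1998) before Nakamura (Oct 26, 2001) before Sato (Jan 26, 2002) before Obi (Jan 20, 2005).
Full order: Yilmaz, Harlow, Vance, Szabo, Nakamura, Sato, Obi.

Yilmaz, Harlow, Vance, Szabo, Nakamura, Sato, Obi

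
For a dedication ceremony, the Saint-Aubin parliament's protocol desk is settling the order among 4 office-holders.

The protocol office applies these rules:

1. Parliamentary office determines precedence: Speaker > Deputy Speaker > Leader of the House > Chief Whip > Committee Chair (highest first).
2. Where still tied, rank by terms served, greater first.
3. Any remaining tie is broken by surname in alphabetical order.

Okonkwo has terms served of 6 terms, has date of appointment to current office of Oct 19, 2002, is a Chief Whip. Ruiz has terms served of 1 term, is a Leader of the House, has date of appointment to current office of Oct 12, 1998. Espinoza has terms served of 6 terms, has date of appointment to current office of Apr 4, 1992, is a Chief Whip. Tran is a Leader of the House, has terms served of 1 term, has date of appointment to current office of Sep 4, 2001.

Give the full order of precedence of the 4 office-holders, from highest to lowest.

Ruiz, Tran, Espinoza, Okonkwo

By parliamentary office: Ruiz and Tran (Leader of the House); then Espinoza and Okonkwo (Chief Whip).
Ruiz and Tran both have terms served 1 term, so the next rule applies.
Among Ruiz and Tran, alphabetically by surname: Ruiz before Tran.
Espinoza and Okonkwo both have terms served 6 terms, so the next rule applies.
Among Espinoza and Okonkwo, alphabetically by surname: Espinoza before Okonkwo.
Full order: Ruiz, Tran, Espinoza, Okonkwo.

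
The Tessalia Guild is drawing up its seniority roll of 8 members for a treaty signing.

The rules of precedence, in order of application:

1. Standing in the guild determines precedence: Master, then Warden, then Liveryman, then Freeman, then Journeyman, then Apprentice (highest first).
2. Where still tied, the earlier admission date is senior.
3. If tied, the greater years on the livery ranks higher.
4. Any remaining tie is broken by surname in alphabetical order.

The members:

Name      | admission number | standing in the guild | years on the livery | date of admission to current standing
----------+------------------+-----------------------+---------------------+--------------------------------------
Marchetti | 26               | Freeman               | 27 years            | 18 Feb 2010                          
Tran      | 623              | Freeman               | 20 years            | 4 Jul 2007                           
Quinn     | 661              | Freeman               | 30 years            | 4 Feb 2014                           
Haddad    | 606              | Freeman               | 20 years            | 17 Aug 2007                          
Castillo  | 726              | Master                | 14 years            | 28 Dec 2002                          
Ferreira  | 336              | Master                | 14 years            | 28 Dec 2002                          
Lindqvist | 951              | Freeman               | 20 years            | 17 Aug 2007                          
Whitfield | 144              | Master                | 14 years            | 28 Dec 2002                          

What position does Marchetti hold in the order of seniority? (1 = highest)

By standing in the guild: Castillo, Ferreira and Whitfield (Master); then Tran, Haddad, Lindqvist, Marchetti and Quinn (Freeman).
Castillo, Ferreira and Whitfield all have date of admission to current standing 28 Dec 2002, so the next rule applies.
Castillo, Ferreira and Whitfield all have years on the livery 14 years, so the next rule applies.
Among Castillo, Ferreira and Whitfield, alphabetically by surname: Castillo before Ferreira before Whitfield.
Among Tran, Haddad, Lindqvist, Marchetti and Quinn, by date of admission to current standing (earlier first): Tran (4 Jul 2007) before Haddad and Lindqvist (17 Aug 2007) before Marchetti (18 Feb 2010) before Quinn (4 Feb 2014).
Haddad and Lindqvist both have years on the livery 20 years, so the next rule applies.
Among Haddad and Lindqvist, alphabetically by surname: Haddad before Lindqvist.
Order: Castillo, Ferreira, Whitfield, Tran, Haddad, Lindqvist, Marchetti, Quinn. So position 7.

7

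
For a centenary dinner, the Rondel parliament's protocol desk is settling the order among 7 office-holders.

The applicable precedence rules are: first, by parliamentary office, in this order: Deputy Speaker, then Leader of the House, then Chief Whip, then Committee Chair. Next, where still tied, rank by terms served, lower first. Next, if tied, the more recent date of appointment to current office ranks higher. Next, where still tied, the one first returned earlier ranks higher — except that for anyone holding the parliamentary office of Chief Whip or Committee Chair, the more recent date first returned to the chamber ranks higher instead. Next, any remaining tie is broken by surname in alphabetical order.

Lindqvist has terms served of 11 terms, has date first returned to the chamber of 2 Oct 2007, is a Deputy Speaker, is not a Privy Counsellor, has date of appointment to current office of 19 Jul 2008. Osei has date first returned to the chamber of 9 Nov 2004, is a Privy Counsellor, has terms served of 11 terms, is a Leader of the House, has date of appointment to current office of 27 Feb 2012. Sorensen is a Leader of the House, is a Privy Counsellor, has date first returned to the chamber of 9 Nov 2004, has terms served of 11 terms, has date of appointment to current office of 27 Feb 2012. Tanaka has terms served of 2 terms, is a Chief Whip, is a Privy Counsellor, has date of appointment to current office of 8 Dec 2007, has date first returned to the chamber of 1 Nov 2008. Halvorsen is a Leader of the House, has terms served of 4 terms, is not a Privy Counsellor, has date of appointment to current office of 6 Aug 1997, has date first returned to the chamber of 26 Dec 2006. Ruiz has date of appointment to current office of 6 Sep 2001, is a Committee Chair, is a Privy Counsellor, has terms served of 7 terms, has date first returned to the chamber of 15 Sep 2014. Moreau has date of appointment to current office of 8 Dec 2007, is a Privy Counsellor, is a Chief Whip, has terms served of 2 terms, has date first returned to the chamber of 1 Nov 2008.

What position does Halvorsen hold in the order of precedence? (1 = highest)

By parliamentary office: Lindqvist (Deputy Speaker); then Halvorsen, Osei and Sorensen (Leader of the House); then Moreau and Tanaka (Chief Whip); then Ruiz (Committee Chair).
Among Halvorsen, Osei and Sorensen, by terms served (lower first): Halvorsen (4 terms) before Osei and Sorensen (11 terms).
Osei and Sorensen both have date of appointment to current office 27 Feb 2012, so the next rule applies.
Osei and Sorensen both have date first returned to the chamber 9 Nov 2004, so the next rule applies.
Among Osei and Sorensen, alphabetically by surname: Osei before Sorensen.
Moreau and Tanaka both have terms served 2 terms, so the next rule applies.
Moreau and Tanaka both have date of appointment to current office 8 Dec 2007, so the next rule applies.
Moreau and Tanaka both have date first returned to the chamber 1 Nov 2008, so the next rule applies.
Among Moreau and Tanaka, alphabetically by surname: Moreau before Tanaka.
Order: Lindqvist, Halvorsen, Osei, Sorensen, Moreau, Tanaka, Ruiz. So position 2.

2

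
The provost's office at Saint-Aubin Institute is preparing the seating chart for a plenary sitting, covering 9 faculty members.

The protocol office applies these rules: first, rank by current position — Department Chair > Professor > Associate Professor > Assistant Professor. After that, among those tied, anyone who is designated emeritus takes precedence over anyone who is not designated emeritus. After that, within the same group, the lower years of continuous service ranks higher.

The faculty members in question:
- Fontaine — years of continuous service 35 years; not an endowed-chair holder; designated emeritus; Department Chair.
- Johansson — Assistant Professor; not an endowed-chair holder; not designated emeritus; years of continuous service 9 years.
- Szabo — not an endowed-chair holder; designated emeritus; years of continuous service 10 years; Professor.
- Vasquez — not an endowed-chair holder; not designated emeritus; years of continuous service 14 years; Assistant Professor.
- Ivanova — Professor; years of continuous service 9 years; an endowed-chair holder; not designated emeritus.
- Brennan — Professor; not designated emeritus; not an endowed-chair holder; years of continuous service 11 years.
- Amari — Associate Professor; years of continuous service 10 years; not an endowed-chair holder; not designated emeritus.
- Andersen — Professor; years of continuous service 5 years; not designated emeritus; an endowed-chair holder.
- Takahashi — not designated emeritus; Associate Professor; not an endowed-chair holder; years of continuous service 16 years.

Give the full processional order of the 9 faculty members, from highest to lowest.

By current position: Fontaine (Department Chair); then Szabo, Andersen, Ivanova and Brennan (Professor); then Amari and Takahashi (Associate Professor); then Johansson and Vasquez (Assistant Professor).
Among Szabo, Andersen, Ivanova and Brennan, designated emeritus before not designated emeritus: Szabo (designated emeritus) before Andersen, Ivanova and Brennan (not designated emeritus).
Among Andersen, Ivanova and Brennan, by years of continuous service (lower first): Andersen (5 years) before Ivanova (9 years) before Brennan (11 years).
Amari and Takahashi are each not designated emeritus, so the next rule applies.
Among Amari and Takahashi, by years of continuous service (lower first): Amari (10 years) before Takahashi (16 years).
Johansson and Vasquez are each not designated emeritus, so the next rule applies.
Among Johansson and Vasquez, by years of continuous service (lower first): Johansson (9 years) before Vasquez (14 years).
Full order: Fontaine, Szabo, Andersen, Ivanova, Brennan, Amari, Takahashi, Johansson, Vasquez.

Fontaine, Szabo, Andersen, Ivanova, Brennan, Amari, Takahashi, Johansson, Vasquez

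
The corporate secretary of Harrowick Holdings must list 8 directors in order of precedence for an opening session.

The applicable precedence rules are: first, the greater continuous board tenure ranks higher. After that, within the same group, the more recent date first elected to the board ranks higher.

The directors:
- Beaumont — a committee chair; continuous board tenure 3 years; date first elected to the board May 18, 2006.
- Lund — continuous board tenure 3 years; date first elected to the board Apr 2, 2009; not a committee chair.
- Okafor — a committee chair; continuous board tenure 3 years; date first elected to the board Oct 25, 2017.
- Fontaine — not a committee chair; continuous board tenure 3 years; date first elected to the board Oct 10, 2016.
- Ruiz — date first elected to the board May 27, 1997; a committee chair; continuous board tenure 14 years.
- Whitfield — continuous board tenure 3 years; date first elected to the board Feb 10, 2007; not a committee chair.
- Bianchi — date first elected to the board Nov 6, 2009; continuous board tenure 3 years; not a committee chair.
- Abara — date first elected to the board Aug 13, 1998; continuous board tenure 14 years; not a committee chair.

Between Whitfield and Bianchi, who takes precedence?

Bianchi

By continuous board tenure (higher first): Abara and Ruiz (both 14 years); then Okafor, Fontaine, Bianchi, Lund, Whitfield and Beaumont (each 3 years).
Among Abara and Ruiz, by date first elected to the board (later first): Abara (Aug 13, 1998) before Ruiz (May 27, 1997).
Among Okafor, Fontaine, Bianchi, Lund, Whitfield and Beaumont, by date first elected to the board (later first): Okafor (Oct 25, 2017) before Fontaine (Oct 10, 2016) before Bianchi (Nov 6, 2009) before Lund (Apr 2, 2009) before Whitfield (Feb 10, 2007) before Beaumont (May 18, 2006).
So Bianchi takes precedence.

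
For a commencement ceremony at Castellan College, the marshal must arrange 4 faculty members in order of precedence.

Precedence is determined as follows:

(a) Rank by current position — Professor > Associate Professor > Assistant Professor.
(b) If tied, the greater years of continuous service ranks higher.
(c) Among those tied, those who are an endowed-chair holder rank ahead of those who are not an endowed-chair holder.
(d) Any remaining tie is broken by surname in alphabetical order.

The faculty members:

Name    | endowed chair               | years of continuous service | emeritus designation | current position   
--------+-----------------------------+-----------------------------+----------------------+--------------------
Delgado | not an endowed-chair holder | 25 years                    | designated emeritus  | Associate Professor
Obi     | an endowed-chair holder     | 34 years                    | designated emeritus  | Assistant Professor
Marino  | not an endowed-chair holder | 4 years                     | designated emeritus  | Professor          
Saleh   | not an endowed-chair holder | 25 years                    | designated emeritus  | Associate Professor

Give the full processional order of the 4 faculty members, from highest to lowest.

By current position: Marino (Professor); then Delgado and Saleh (Associate Professor); then Obi (Assistant Professor).
Delgado and Saleh both have years of continuous service 25 years, so the next rule applies.
Delgado and Saleh are each not an endowed-chair holder, so the next rule applies.
Among Delgado and Saleh, alphabetically by surname: Delgado before Saleh.
Full order: Marino, Delgado, Saleh, Obi.

Marino, Delgado, Saleh, Obi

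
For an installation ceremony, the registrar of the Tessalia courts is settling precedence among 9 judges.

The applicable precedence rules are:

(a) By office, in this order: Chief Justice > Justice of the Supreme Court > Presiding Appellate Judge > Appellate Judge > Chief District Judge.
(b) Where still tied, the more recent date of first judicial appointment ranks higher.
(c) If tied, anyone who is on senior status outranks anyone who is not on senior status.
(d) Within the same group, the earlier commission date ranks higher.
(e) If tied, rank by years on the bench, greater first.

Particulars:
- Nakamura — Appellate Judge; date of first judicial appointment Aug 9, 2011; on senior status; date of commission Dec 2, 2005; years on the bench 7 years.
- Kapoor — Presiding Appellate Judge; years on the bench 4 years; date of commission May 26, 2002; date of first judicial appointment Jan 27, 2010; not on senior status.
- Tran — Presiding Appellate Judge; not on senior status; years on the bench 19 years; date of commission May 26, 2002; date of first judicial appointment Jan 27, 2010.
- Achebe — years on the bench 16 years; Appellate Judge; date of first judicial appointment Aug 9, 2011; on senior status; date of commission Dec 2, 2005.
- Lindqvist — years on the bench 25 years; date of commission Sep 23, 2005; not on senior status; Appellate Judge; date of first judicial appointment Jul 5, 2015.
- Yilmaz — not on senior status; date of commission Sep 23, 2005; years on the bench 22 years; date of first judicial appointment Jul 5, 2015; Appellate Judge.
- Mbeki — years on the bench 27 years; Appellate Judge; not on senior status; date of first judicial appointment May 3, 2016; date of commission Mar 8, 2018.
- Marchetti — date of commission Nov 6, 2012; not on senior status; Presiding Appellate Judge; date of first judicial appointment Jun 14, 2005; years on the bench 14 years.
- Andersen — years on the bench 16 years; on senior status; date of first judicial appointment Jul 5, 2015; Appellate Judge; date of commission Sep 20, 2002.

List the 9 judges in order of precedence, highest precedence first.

Tran, Kapoor, Marchetti, Mbeki, Andersen, Lindqvist, Yilmaz, Achebe, Nakamura

By office: Tran, Kapoor and Marchetti (Presiding Appellate Judge); then Mbeki, Andersen, Lindqvist, Yilmaz, Achebe and Nakamura (Appellate Judge).
Among Tran, Kapoor and Marchetti, by date of first judicial appointment (later first): Tran and Kapoor (Jan 27, 2010) before Marchetti (Jun 14, 2005).
Tran and Kapoor are each not on senior status, so the next rule applies.
Tran and Kapoor both have date of commission May 26, 2002, so the next rule applies.
Among Tran and Kapoor, by years on the bench (higher first): Tran (19 years) before Kapoor (4 years).
Among Mbeki, Andersen, Lindqvist, Yilmaz, Achebe and Nakamura, by date of first judicial appointment (later first): Mbeki (May 3, 2016) before Andersen, Lindqvist and Yilmaz (Jul 5, 2015) before Achebe and Nakamura (Aug 9, 2011).
Among Andersen, Lindqvist and Yilmaz, on senior status before not on senior status: Andersen (on senior status) before Lindqvist and Yilmaz (not on senior status).
Lindqvist and Yilmaz both have date of commission Sep 23, 2005, so the next rule applies.
Among Lindqvist and Yilmaz, by years on the bench (higher first): Lindqvist (25 years) before Yilmaz (22 years).
Achebe and Nakamura are each on senior status, so the next rule applies.
Achebe and Nakamura both have date of commission Dec 2, 2005, so the next rule applies.
Among Achebe and Nakamura, by years on the bench (higher first): Achebe (16 years) before Nakamura (7 years).
Full order: Tran, Kapoor, Marchetti, Mbeki, Andersen, Lindqvist, Yilmaz, Achebe, Nakamura.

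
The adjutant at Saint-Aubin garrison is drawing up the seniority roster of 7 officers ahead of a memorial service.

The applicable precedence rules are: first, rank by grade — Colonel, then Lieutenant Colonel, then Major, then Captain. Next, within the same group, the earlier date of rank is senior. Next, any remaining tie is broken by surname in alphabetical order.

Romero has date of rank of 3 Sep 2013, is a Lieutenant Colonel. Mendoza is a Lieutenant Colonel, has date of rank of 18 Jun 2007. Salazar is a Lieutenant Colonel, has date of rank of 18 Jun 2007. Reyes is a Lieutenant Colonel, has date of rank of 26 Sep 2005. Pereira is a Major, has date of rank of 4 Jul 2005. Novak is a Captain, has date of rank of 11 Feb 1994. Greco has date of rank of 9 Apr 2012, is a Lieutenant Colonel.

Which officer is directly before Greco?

Salazar

By grade: Reyes, Mendoza, Salazar, Greco and Romero (Lieutenant Colonel); then Pereira (Major); then Novak (Captain).
Among Reyes, Mendoza, Salazar, Greco and Romero, by date of rank (earlier first): Reyes (26 Sep 2005) before Mendoza and Salazar (18 Jun 2007) before Greco (9 Apr 2012) before Romero (3 Sep 2013).
Among Mendoza and Salazar, alphabetically by surname: Mendoza before Salazar.
Order: Reyes, Mendoza, Salazar, Greco, Romero, Pereira, Novak.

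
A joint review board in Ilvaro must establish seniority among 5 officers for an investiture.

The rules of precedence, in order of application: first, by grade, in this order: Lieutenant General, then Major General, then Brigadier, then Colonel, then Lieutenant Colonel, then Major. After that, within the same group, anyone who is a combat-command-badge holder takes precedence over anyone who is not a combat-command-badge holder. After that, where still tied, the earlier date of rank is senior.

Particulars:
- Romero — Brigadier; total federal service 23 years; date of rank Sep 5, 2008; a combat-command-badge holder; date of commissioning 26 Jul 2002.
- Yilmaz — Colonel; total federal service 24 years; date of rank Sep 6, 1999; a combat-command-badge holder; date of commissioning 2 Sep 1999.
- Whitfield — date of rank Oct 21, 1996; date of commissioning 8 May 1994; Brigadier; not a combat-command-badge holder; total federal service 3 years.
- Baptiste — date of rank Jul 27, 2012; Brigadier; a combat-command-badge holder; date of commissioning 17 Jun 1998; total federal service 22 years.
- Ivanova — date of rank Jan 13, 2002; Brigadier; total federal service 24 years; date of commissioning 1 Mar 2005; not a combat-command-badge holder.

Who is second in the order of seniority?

Baptiste

By grade: Romero, Baptiste, Whitfield and Ivanova (Brigadier); then Yilmaz (Colonel).
Among Romero, Baptiste, Whitfield and Ivanova, a combat-command-badge holder before not a combat-command-badge holder: Romero and Baptiste (a combat-command-badge holder) before Whitfield and Ivanova (not a combat-command-badge holder).
Among Romero and Baptiste, by date of rank (earlier first): Romero (Sep 5, 2008) before Baptiste (Jul 27, 2012).
Among Whitfield and Ivanova, by date of rank (earlier first): Whitfield (Oct 21, 1996) before Ivanova (Jan 13, 2002).
Order: Romero, Baptiste, Whitfield, Ivanova, Yilmaz.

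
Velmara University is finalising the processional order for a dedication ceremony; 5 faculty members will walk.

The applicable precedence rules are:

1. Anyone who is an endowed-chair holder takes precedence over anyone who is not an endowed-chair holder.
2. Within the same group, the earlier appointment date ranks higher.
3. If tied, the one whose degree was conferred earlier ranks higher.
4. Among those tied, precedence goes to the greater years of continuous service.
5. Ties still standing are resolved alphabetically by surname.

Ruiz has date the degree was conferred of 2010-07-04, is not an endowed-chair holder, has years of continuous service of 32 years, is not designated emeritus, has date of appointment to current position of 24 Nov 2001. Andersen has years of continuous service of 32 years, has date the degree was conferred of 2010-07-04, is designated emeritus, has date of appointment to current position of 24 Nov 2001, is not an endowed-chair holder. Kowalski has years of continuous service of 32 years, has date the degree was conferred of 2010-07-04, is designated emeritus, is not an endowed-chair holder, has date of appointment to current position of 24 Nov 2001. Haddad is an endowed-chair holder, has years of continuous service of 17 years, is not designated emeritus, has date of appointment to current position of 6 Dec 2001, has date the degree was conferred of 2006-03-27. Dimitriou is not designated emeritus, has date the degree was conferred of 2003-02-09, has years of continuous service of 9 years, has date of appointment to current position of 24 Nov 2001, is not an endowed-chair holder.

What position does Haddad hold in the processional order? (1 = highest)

1

By the first rule: Haddad (an endowed-chair holder); then Dimitriou, Andersen, Kowalski and Ruiz (each not an endowed-chair holder).
Dimitriou, Andersen, Kowalski and Ruiz all have date of appointment to current position 24 Nov 2001, so the next rule applies.
Among Dimitriou, Andersen, Kowalski and Ruiz, by date the degree was conferred (earlier first): Dimitriou (2003-02-09) before Andersen, Kowalski and Ruiz (2010-07-04).
Andersen, Kowalski and Ruiz all have years of continuous service 32 years, so the next rule applies.
Among Andersen, Kowalski and Ruiz, alphabetically by surname: Andersen before Kowalski before Ruiz.
Order: Haddad, Dimitriou, Andersen, Kowalski, Ruiz. So position 1.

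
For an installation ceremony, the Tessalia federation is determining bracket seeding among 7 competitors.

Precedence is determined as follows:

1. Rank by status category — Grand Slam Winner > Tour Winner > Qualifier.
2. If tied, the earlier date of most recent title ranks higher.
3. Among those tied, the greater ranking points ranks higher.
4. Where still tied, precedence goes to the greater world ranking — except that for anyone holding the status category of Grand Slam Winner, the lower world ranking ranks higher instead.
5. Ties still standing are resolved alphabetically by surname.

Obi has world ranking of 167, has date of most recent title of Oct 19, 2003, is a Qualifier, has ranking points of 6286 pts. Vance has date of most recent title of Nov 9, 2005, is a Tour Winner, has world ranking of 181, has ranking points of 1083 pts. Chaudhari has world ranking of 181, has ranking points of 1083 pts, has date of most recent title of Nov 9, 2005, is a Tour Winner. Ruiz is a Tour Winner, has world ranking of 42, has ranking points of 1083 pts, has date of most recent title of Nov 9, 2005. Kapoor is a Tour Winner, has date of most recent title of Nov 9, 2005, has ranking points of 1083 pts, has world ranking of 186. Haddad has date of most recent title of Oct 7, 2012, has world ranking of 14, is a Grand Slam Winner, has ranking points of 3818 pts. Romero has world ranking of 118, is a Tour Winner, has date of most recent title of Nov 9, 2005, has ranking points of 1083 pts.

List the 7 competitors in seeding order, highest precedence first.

By status category: Haddad (Grand Slam Winner); then Kapoor, Chaudhari, Vance, Romero and Ruiz (Tour Winner); then Obi (Qualifier).
Kapoor, Chaudhari, Vance, Romero and Ruiz all have date of most recent title Nov 9, 2005, so the next rule applies.
Kapoor, Chaudhari, Vance, Romero and Ruiz all have ranking points 1083 pts, so the next rule applies.
Among Kapoor, Chaudhari, Vance, Romero and Ruiz, by world ranking (higher first): Kapoor (186) before Chaudhari and Vance (181) before Romero (118) before Ruiz (42).
Among Chaudhari and Vance, alphabetically by surname: Chaudhari before Vance.
Full order: Haddad, Kapoor, Chaudhari, Vance, Romero, Ruiz, Obi.

Haddad, Kapoor, Chaudhari, Vance, Romero, Ruiz, Obi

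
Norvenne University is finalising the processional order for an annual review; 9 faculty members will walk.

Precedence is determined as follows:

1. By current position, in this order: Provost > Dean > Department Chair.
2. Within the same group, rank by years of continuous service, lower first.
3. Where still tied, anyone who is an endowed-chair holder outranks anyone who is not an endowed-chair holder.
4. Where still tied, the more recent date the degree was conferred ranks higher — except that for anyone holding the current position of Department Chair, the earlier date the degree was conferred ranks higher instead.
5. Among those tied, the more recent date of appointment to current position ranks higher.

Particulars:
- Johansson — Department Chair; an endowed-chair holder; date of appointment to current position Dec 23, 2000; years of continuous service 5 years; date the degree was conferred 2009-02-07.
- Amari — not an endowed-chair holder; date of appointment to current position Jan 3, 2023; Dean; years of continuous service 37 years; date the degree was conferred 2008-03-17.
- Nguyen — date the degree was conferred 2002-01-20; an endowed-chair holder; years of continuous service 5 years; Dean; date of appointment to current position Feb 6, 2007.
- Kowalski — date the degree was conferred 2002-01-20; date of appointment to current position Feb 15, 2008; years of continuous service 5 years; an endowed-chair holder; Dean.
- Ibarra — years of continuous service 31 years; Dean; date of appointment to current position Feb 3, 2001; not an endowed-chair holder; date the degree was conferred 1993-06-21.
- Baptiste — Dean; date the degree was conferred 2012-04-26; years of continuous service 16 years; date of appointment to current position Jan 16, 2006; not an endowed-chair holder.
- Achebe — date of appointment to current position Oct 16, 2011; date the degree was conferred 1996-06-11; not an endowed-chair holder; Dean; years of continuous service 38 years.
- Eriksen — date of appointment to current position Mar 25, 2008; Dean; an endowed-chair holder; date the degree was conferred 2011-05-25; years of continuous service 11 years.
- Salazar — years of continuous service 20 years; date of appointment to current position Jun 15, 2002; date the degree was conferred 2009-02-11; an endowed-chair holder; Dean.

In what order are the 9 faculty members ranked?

Kowalski, Nguyen, Eriksen, Baptiste, Salazar, Ibarra, Amari, Achebe, Johansson

By current position: Kowalski, Nguyen, Eriksen, Baptiste, Salazar, Ibarra, Amari and Achebe (Dean); then Johansson (Department Chair).
Among Kowalski, Nguyen, Eriksen, Baptiste, Salazar, Ibarra, Amari and Achebe, by years of continuous service (lower first): Kowalski and Nguyen (5 years) before Eriksen (11 years) before Baptiste (16 years) before Salazar (20 years) before Ibarra (31 years) before Amari (37 years) before Achebe (38 years).
Kowalski and Nguyen are each an endowed-chair holder, so the next rule applies.
Kowalski and Nguyen both have date the degree was conferred 2002-01-20, so the next rule applies.
Among Kowalski and Nguyen, by date of appointment to current position (later first): Kowalski (Feb 15, 2008) before Nguyen (Feb 6, 2007).
Full order: Kowalski, Nguyen, Eriksen, Baptiste, Salazar, Ibarra, Amari, Achebe, Johansson.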